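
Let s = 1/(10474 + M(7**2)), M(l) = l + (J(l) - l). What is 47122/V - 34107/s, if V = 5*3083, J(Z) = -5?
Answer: -5504175163823/15415 ≈ -3.5707e+8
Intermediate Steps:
V = 15415
M(l) = -5 (M(l) = l + (-5 - l) = -5)
s = 1/10469 (s = 1/(10474 - 5) = 1/10469 ≈ 9.5520e-5)
47122/V - 34107/s = 47122/15415 - 34107/1/10469 = 47122*(1/15415) - 34107*10469 = 47122/15415 - 357066183 = -5504175163823/15415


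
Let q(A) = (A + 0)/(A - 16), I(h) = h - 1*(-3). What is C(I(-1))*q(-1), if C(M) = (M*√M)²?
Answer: 8/17 ≈ 0.47059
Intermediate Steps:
I(h) = 3 + h (I(h) = h + 3 = 3 + h)
q(A) = A/(-16 + A)
C(M) = M³ (C(M) = (M^(3/2))² = M³)
C(I(-1))*q(-1) = (3 - 1)³*(-1/(-16 - 1)) = 2³*(-1/(-17)) = 8*(-1*(-1/17)) = 8*(1/17) = 8/17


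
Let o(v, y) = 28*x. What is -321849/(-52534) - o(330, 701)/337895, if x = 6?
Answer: 108742342143/17750975930 ≈ 6.1260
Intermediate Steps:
o(v, y) = 168 (o(v, y) = 28*6 = 168)
-321849/(-52534) - o(330, 701)/337895 = -321849/(-52534) - 1*168/337895 = -321849*(-1/52534) - 168*1/337895 = 321849/52534 - 168/337895 = 108742342143/17750975930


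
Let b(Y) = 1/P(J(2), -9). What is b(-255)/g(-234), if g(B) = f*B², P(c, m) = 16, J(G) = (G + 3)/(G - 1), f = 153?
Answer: 1/134042688 ≈ 7.4603e-9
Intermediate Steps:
J(G) = (3 + G)/(-1 + G)
b(Y) = 1/16
g(B) = 153*B²
b(-255)/g(-234) = 1/(16*((153*(-234)²))) = 1/(16*((153*54756))) = (1/16)/8377668 = (1/16)*(1/8377668) = 1/134042688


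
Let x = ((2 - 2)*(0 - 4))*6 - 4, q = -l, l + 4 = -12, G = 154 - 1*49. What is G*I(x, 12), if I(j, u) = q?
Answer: 1680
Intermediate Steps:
G = 105 (G = 154 - 49 = 105)
l = -16 (l = -4 - 12 = -16)
q = 16 (q = -1*(-16) = 16)
x = -4 (x = (0*(-4))*6 - 4 = 0*6 - 4 = 0 - 4 = -4)
I(j, u) = 16
G*I(x, 12) = 105*16 = 1680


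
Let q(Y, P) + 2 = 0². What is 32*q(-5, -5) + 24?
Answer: -40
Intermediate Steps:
q(Y, P) = -2 (q(Y, P) = -2 + 0² = -2 + 0 = -2)
32*q(-5, -5) + 24 = 32*(-2) + 24 = -64 + 24 = -40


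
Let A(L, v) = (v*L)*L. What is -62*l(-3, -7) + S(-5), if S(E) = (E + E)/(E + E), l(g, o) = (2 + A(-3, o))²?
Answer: -230701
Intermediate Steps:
A(L, v) = v*L² (A(L, v) = (L*v)*L = v*L²)
l(g, o) = (2 + 9*o)² (l(g, o) = (2 + o*(-3)²)² = (2 + o*9)² = (2 + 9*o)²)
S(E) = 1 (S(E) = (2*E)/((2*E)) = (2*E)*(1/(2*E)) = 1)
-62*l(-3, -7) + S(-5) = -62*(2 + 9*(-7))² + 1 = -62*(2 - 63)² + 1 = -62*(-61)² + 1 = -62*3721 + 1 = -230702 + 1 = -230701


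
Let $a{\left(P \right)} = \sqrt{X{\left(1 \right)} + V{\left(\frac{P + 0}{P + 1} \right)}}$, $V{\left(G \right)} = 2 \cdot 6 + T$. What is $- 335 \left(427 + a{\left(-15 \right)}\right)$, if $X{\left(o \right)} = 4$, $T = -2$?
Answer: $-143045 - 335 \sqrt{14} \approx -1.443 \cdot 10^{5}$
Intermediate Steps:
$V{\left(G \right)} = 10$ ($V{\left(G \right)} = 2 \cdot 6 - 2 = 12 - 2 = 10$)
$a{\left(P \right)} = \sqrt{14}$ ($a{\left(P \right)} = \sqrt{4 + 10} = \sqrt{14}$)
$- 335 \left(427 + a{\left(-15 \right)}\right) = - 335 \left(427 + \sqrt{14}\right) = -143045 - 335 \sqrt{14}$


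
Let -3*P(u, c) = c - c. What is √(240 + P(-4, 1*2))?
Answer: 4*√15 ≈ 15.492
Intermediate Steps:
P(u, c) = 0 (P(u, c) = -(c - c)/3 = -⅓*0 = 0)
√(240 + P(-4, 1*2)) = √(240 + 0) = √240 = 4*√15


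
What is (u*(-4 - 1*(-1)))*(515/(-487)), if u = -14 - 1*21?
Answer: -54075/487 ≈ -111.04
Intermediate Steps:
u = -35 (u = -14 - 21 = -35)
(u*(-4 - 1*(-1)))*(515/(-487)) = (-35*(-4 - 1*(-1)))*(515/(-487)) = (-35*(-4 + 1))*(515*(-1/487)) = -35*(-3)*(-515/487) = 105*(-515/487) = -54075/487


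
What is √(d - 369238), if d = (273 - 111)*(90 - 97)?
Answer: 2*I*√92593 ≈ 608.58*I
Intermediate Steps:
d = -1134 (d = 162*(-7) = -1134)
√(d - 369238) = √(-1134 - 369238) = √(-370372) = 2*I*√92593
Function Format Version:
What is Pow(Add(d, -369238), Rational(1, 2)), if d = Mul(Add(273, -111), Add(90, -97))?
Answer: Mul(2, I, Pow(92593, Rational(1, 2))) ≈ Mul(608.58, I)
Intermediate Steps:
d = -1134 (d = Mul(162, -7) = -1134)
Pow(Add(d, -369238), Rational(1, 2)) = Pow(Add(-1134, -369238), Rational(1, 2)) = Pow(-370372, Rational(1, 2)) = Mul(2, I, Pow(92593, Rational(1, 2)))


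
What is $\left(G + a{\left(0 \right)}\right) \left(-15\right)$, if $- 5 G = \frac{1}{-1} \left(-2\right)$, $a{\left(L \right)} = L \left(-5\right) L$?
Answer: $6$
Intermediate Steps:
$a{\left(L \right)} = - 5 L^{2}$ ($a{\left(L \right)} = - 5 L L = - 5 L^{2}$)
$G = - \frac{2}{5}$ ($G = - \frac{\frac{1}{-1} \left(-2\right)}{5} = - \frac{\left(-1\right) \left(-2\right)}{5} = \left(- \frac{1}{5}\right) 2 = - \frac{2}{5} \approx -0.4$)
$\left(G + a{\left(0 \right)}\right) \left(-15\right) = \left(- \frac{2}{5} - 5 \cdot 0^{2}\right) \left(-15\right) = \left(- \frac{2}{5} - 0\right) \left(-15\right) = \left(- \frac{2}{5} + 0\right) \left(-15\right) = \left(- \frac{2}{5}\right) \left(-15\right) = 6$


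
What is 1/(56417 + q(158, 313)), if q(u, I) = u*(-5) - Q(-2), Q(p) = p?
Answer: 1/55629 ≈ 1.7976e-5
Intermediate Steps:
q(u, I) = 2 - 5*u (q(u, I) = u*(-5) - 1*(-2) = -5*u + 2 = 2 - 5*u)
1/(56417 + q(158, 313)) = 1/(56417 + (2 - 5*158)) = 1/(56417 + (2 - 790)) = 1/(56417 - 788) = 1/55629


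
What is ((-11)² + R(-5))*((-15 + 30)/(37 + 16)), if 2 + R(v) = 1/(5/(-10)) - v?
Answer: 1830/53 ≈ 34.528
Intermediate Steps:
R(v) = -4 - v (R(v) = -2 + (1/(5/(-10)) - v) = -2 + (1/(5*(-⅒)) - v) = -2 + (1/(-½) - v) = -2 + (-2 - v) = -4 - v)
((-11)² + R(-5))*((-15 + 30)/(37 + 16)) = ((-11)² + (-4 - 1*(-5)))*((-15 + 30)/(37 + 16)) = (121 + (-4 + 5))*(15/53) = (121 + 1)*(15*(1/53)) = 122*(15/53) = 1830/53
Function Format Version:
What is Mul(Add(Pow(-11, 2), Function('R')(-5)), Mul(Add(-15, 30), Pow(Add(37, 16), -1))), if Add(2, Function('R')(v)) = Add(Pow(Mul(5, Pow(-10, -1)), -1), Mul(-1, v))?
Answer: Rational(1830, 53) ≈ 34.528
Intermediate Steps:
Function('R')(v) = Add(-4, Mul(-1, v)) (Function('R')(v) = Add(-2, Add(Pow(Mul(5, Pow(-10, -1)), -1), Mul(-1, v))) = Add(-2, Add(Pow(Mul(5, Rational(-1, 10)), -1), Mul(-1, v))) = Add(-2, Add(Pow(Rational(-1, 2), -1), Mul(-1, v))) = Add(-2, Add(-2, Mul(-1, v))) = Add(-4, Mul(-1, v)))
Mul(Add(Pow(-11, 2), Function('R')(-5)), Mul(Add(-15, 30), Pow(Add(37, 16), -1))) = Mul(Add(Pow(-11, 2), Add(-4, Mul(-1, -5))), Mul(Add(-15, 30), Pow(Add(37, 16), -1))) = Mul(Add(121, Add(-4, 5)), Mul(15, Pow(53, -1))) = Mul(Add(121, 1), Mul(15, Rational(1, 53))) = Mul(122, Rational(15, 53)) = Rational(1830, 53)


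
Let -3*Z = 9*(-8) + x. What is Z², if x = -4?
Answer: 5776/9 ≈ 641.78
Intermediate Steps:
Z = 76/3 (Z = -(9*(-8) - 4)/3 = -(-72 - 4)/3 = -⅓*(-76) = 76/3 ≈ 25.333)
Z² = (76/3)² = 5776/9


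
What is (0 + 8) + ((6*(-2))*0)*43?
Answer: 8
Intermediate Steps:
(0 + 8) + ((6*(-2))*0)*43 = 8 - 12*0*43 = 8 + 0*43 = 8 + 0 = 8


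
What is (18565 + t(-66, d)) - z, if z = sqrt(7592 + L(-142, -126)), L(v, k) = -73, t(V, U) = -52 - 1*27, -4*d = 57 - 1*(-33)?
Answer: 18486 - sqrt(7519) ≈ 18399.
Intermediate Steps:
d = -45/2 (d = -(57 - 1*(-33))/4 = -(57 + 33)/4 = -1/4*90 = -45/2 ≈ -22.500)
t(V, U) = -79 (t(V, U) = -52 - 27 = -79)
z = sqrt(7519) (z = sqrt(7592 - 73) = sqrt(7519) ≈ 86.712)
(18565 + t(-66, d)) - z = (18565 - 79) - sqrt(7519) = 18486 - sqrt(7519)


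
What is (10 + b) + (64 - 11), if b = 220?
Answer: 283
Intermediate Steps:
(10 + b) + (64 - 11) = (10 + 220) + (64 - 11) = 230 + 53 = 283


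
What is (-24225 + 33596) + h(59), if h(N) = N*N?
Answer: 12852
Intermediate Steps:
h(N) = N²
(-24225 + 33596) + h(59) = (-24225 + 33596) + 59² = 9371 + 3481 = 12852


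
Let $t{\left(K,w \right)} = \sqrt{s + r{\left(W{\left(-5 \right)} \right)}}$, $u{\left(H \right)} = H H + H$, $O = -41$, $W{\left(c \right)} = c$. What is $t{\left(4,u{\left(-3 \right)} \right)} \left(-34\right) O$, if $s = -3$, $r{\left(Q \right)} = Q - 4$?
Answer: $2788 i \sqrt{3} \approx 4829.0 i$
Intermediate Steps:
$r{\left(Q \right)} = -4 + Q$ ($r{\left(Q \right)} = Q - 4 = -4 + Q$)
$u{\left(H \right)} = H + H^{2}$ ($u{\left(H \right)} = H^{2} + H = H + H^{2}$)
$t{\left(K,w \right)} = 2 i \sqrt{3}$ ($t{\left(K,w \right)} = \sqrt{-3 - 9} = \sqrt{-12} = 2 i \sqrt{3}$)
$t{\left(4,u{\left(-3 \right)} \right)} \left(-34\right) O = 2 i \sqrt{3} \left(-34\right) \left(-41\right) = - 68 i \sqrt{3} \left(-41\right) = 2788 i \sqrt{3}$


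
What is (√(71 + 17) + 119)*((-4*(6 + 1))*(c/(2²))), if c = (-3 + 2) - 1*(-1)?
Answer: 0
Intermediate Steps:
c = 0 (c = -1 + 1 = 0)
(√(71 + 17) + 119)*((-4*(6 + 1))*(c/(2²))) = (√(71 + 17) + 119)*((-4*(6 + 1))*(0/(2²))) = (√88 + 119)*((-4*7)*(0/4)) = (2*√22 + 119)*(-0/4) = (119 + 2*√22)*(-28*0) = (119 + 2*√22)*0 = 0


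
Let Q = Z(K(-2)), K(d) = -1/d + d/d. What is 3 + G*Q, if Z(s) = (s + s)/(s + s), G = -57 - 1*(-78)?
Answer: 24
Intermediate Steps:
G = 21 (G = -57 + 78 = 21)
K(d) = 1 - 1/d (K(d) = -1/d + 1 = 1 - 1/d)
Z(s) = 1 (Z(s) = (2*s)/((2*s)) = (2*s)*(1/(2*s)) = 1)
Q = 1
3 + G*Q = 3 + 21*1 = 3 + 21 = 24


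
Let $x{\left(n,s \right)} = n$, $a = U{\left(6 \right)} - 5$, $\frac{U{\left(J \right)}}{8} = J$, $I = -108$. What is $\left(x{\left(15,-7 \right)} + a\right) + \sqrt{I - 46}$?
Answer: $58 + i \sqrt{154} \approx 58.0 + 12.41 i$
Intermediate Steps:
$U{\left(J \right)} = 8 J$
$a = 43$ ($a = 8 \cdot 6 - 5 = 48 - 5 = 43$)
$\left(x{\left(15,-7 \right)} + a\right) + \sqrt{I - 46} = \left(15 + 43\right) + \sqrt{-108 - 46} = 58 + \sqrt{-154} = 58 + i \sqrt{154}$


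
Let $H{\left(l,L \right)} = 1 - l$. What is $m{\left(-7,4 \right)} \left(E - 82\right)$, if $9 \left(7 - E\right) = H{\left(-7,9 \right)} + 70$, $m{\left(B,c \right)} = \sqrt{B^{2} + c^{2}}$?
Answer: $- \frac{251 \sqrt{65}}{3} \approx -674.54$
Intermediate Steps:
$E = - \frac{5}{3}$ ($E = 7 - \frac{\left(1 - -7\right) + 70}{9} = 7 - \frac{\left(1 + 7\right) + 70}{9} = 7 - \frac{8 + 70}{9} = 7 - \frac{26}{3} = - \frac{5}{3} \approx -1.6667$)
$m{\left(-7,4 \right)} \left(E - 82\right) = \sqrt{\left(-7\right)^{2} + 4^{2}} \left(- \frac{5}{3} - 82\right) = \sqrt{49 + 16} \left(- \frac{251}{3}\right) = \sqrt{65} \left(- \frac{251}{3}\right) = - \frac{251 \sqrt{65}}{3}$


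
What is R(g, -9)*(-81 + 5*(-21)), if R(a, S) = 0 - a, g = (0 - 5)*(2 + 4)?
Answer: -5580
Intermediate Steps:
g = -30 (g = -5*6 = -30)
R(a, S) = -a
R(g, -9)*(-81 + 5*(-21)) = (-1*(-30))*(-81 + 5*(-21)) = 30*(-81 - 105) = 30*(-186) = -5580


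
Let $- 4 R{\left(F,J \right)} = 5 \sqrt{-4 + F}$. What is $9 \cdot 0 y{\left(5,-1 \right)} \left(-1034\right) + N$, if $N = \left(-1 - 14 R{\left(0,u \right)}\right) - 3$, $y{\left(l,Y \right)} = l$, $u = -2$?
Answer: $-4 + 35 i \approx -4.0 + 35.0 i$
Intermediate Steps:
$R{\left(F,J \right)} = - \frac{5 \sqrt{-4 + F}}{4}$
$N = -4 + 35 i$ ($N = \left(-1 - 14 \left(- \frac{5 \sqrt{-4 + 0}}{4}\right)\right) - 3 = \left(-1 - 14 \left(- \frac{5 \sqrt{-4}}{4}\right)\right) - 3 = \left(-1 - 14 \left(- \frac{5 \cdot 2 i}{4}\right)\right) - 3 = \left(-1 - 14 \left(- \frac{5 i}{2}\right)\right) - 3 = \left(-1 + 35 i\right) - 3 = -4 + 35 i \approx -4.0 + 35.0 i$)
$9 \cdot 0 y{\left(5,-1 \right)} \left(-1034\right) + N = 9 \cdot 0 \cdot 5 \left(-1034\right) - \left(4 - 35 i\right) = 0 \cdot 5 \left(-1034\right) - \left(4 - 35 i\right) = 0 \left(-1034\right) - \left(4 - 35 i\right) = 0 - \left(4 - 35 i\right) = -4 + 35 i$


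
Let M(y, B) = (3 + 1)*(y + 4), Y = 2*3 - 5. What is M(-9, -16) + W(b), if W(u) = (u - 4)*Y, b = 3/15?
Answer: -119/5 ≈ -23.800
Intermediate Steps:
Y = 1 (Y = 6 - 5 = 1)
b = ⅕ (b = 3*(1/15) = ⅕ ≈ 0.20000)
M(y, B) = 16 + 4*y (M(y, B) = 4*(4 + y) = 16 + 4*y)
W(u) = -4 + u (W(u) = (u - 4)*1 = (-4 + u)*1 = -4 + u)
M(-9, -16) + W(b) = (16 + 4*(-9)) + (-4 + ⅕) = (16 - 36) - 19/5 = -20 - 19/5 = -119/5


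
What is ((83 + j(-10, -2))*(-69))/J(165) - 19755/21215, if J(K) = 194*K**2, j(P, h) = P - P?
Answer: -6964032937/7470013650 ≈ -0.93227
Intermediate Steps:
j(P, h) = 0
((83 + j(-10, -2))*(-69))/J(165) - 19755/21215 = ((83 + 0)*(-69))/((194*165**2)) - 19755/21215 = (83*(-69))/((194*27225)) - 19755*1/21215 = -5727/5281650 - 3951/4243 = -5727*1/5281650 - 3951/4243 = -1909/1760550 - 3951/4243 = -6964032937/7470013650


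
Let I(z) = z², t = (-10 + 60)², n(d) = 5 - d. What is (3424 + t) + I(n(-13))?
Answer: 6248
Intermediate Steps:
t = 2500 (t = 50² = 2500)
(3424 + t) + I(n(-13)) = (3424 + 2500) + (5 - 1*(-13))² = 5924 + (5 + 13)² = 5924 + 18² = 5924 + 324 = 6248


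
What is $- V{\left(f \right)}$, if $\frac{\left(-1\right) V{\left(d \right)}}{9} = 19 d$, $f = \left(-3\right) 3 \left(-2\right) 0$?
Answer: $0$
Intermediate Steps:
$f = 0$ ($f = \left(-9\right) \left(-2\right) 0 = 18 \cdot 0 = 0$)
$V{\left(d \right)} = - 171 d$ ($V{\left(d \right)} = - 9 \cdot 19 d = - 171 d$)
$- V{\left(f \right)} = - \left(-171\right) 0 = \left(-1\right) 0 = 0$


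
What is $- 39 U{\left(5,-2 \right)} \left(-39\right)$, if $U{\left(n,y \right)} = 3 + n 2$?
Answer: $19773$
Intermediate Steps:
$U{\left(n,y \right)} = 3 + 2 n$
$- 39 U{\left(5,-2 \right)} \left(-39\right) = - 39 \left(3 + 2 \cdot 5\right) \left(-39\right) = - 39 \left(3 + 10\right) \left(-39\right) = \left(-39\right) 13 \left(-39\right) = \left(-507\right) \left(-39\right) = 19773$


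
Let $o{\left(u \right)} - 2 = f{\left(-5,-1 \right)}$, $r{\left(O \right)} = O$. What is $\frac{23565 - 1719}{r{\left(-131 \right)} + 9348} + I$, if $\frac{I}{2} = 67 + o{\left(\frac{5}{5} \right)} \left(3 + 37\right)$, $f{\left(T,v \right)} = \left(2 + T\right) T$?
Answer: $\frac{13792044}{9217} \approx 1496.4$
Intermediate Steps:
$f{\left(T,v \right)} = T \left(2 + T\right)$
$o{\left(u \right)} = 17$ ($o{\left(u \right)} = 2 - 5 \left(2 - 5\right) = 2 - -15 = 2 + 15 = 17$)
$I = 1494$ ($I = 2 \left(67 + 17 \left(3 + 37\right)\right) = 2 \left(67 + 17 \cdot 40\right) = 2 \left(67 + 680\right) = 2 \cdot 747 = 1494$)
$\frac{23565 - 1719}{r{\left(-131 \right)} + 9348} + I = \frac{23565 - 1719}{-131 + 9348} + 1494 = \frac{21846}{9217} + 1494 = \frac{13792044}{9217}$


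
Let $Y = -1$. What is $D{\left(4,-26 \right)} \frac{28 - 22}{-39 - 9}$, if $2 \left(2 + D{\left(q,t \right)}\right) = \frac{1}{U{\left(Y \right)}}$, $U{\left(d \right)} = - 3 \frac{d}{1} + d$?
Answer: $\frac{7}{32} \approx 0.21875$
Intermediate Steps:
$U{\left(d \right)} = - 2 d$ ($U{\left(d \right)} = - 3 d 1 + d = - 3 d + d = - 2 d$)
$D{\left(q,t \right)} = - \frac{7}{4}$ ($D{\left(q,t \right)} = -2 + \frac{1}{2 \left(\left(-2\right) \left(-1\right)\right)} = -2 + \frac{1}{2 \cdot 2} = -2 + \frac{1}{2} \cdot \frac{1}{2} = -2 + \frac{1}{4} = - \frac{7}{4}$)
$D{\left(4,-26 \right)} \frac{28 - 22}{-39 - 9} = - \frac{7 \frac{28 - 22}{-39 - 9}}{4} = - \frac{7 \frac{6}{-48}}{4} = - \frac{7 \cdot 6 \left(- \frac{1}{48}\right)}{4} = \left(- \frac{7}{4}\right) \left(- \frac{1}{8}\right) = \frac{7}{32}$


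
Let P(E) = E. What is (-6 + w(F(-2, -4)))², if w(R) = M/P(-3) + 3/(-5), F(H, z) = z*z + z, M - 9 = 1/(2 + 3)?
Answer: 841/9 ≈ 93.444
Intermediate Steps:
M = 46/5 (M = 9 + 1/(2 + 3) = 9 + 1/5 = 9 + ⅕ = 46/5 ≈ 9.2000)
F(H, z) = z + z² (F(H, z) = z² + z = z + z²)
w(R) = -11/3 (w(R) = (46/5)/(-3) + 3/(-5) = (46/5)*(-⅓) + 3*(-⅕) = -46/15 - ⅗ = -11/3)
(-6 + w(F(-2, -4)))² = (-6 - 11/3)² = (-29/3)² = 841/9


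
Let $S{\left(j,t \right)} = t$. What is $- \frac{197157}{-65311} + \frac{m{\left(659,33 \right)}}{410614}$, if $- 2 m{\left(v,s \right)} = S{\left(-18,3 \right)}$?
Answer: $\frac{161910652863}{53635221908} \approx 3.0187$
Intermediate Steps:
$m{\left(v,s \right)} = - \frac{3}{2}$ ($m{\left(v,s \right)} = \left(- \frac{1}{2}\right) 3 = - \frac{3}{2}$)
$- \frac{197157}{-65311} + \frac{m{\left(659,33 \right)}}{410614} = - \frac{197157}{-65311} - \frac{3}{2 \cdot 410614} = \left(-197157\right) \left(- \frac{1}{65311}\right) - \frac{3}{821228} = \frac{197157}{65311} - \frac{3}{821228} = \frac{161910652863}{53635221908}$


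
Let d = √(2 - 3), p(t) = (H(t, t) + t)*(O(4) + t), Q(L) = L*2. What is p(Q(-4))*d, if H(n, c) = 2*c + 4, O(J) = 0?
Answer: 160*I ≈ 160.0*I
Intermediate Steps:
Q(L) = 2*L
H(n, c) = 4 + 2*c
p(t) = t*(4 + 3*t) (p(t) = ((4 + 2*t) + t)*(0 + t) = (4 + 3*t)*t = t*(4 + 3*t))
d = I (d = √(-1) = I ≈ 1.0*I)
p(Q(-4))*d = ((2*(-4))*(4 + 3*(2*(-4))))*I = (-8*(4 + 3*(-8)))*I = (-8*(4 - 24))*I = (-8*(-20))*I = 160*I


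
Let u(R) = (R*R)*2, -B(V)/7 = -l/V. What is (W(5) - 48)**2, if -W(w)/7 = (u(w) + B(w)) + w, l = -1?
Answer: 4477456/25 ≈ 1.7910e+5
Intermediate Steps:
B(V) = -7/V (B(V) = -(-7)*(-1/V) = -7/V)
u(R) = 2*R**2 (u(R) = R**2*2 = 2*R**2)
W(w) = -14*w**2 - 7*w + 49/w (W(w) = -7*((2*w**2 - 7/w) + w) = -7*((-7/w + 2*w**2) + w) = -7*(w - 7/w + 2*w**2) = -14*w**2 - 7*w + 49/w)
(W(5) - 48)**2 = ((-14*5**2 - 7*5 + 49/5) - 48)**2 = ((-14*25 - 35 + 49*(1/5)) - 48)**2 = ((-350 - 35 + 49/5) - 48)**2 = (-1876/5 - 48)**2 = (-2116/5)**2 = 4477456/25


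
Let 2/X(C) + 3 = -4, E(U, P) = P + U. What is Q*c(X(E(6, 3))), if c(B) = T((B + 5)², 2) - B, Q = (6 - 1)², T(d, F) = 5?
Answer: 925/7 ≈ 132.14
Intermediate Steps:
X(C) = -2/7 (X(C) = 2/(-3 - 4) = 2/(-7) = 2*(-⅐) = -2/7)
Q = 25 (Q = 5² = 25)
c(B) = 5 - B
Q*c(X(E(6, 3))) = 25*(5 - 1*(-2/7)) = 25*(5 + 2/7) = 25*(37/7) = 925/7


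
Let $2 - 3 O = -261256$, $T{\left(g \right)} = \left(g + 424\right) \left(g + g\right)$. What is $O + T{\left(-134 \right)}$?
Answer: $9366$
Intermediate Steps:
$T{\left(g \right)} = 2 g \left(424 + g\right)$ ($T{\left(g \right)} = \left(424 + g\right) 2 g = 2 g \left(424 + g\right)$)
$O = 87086$ ($O = \frac{2}{3} - - \frac{261256}{3} = \frac{2}{3} + \frac{261256}{3} = 87086$)
$O + T{\left(-134 \right)} = 87086 + 2 \left(-134\right) \left(424 - 134\right) = 87086 + 2 \left(-134\right) 290 = 87086 - 77720 = 9366$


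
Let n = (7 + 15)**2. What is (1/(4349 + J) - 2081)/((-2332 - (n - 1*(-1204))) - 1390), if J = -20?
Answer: 4504324/11709945 ≈ 0.38466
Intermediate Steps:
n = 484 (n = 22**2 = 484)
(1/(4349 + J) - 2081)/((-2332 - (n - 1*(-1204))) - 1390) = (1/(4349 - 20) - 2081)/((-2332 - (484 - 1*(-1204))) - 1390) = (1/4329 - 2081)/((-2332 - (484 + 1204)) - 1390) = (1/4329 - 2081)/((-2332 - 1*1688) - 1390) = -9008648/(4329*((-2332 - 1688) - 1390)) = -9008648/(4329*(-4020 - 1390)) = -9008648/4329/(-5410) = -9008648/4329*(-1/5410) = 4504324/11709945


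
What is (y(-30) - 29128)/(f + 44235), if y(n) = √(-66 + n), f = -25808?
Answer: -29128/18427 + 4*I*√6/18427 ≈ -1.5807 + 0.00053172*I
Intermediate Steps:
(y(-30) - 29128)/(f + 44235) = (√(-66 - 30) - 29128)/(-25808 + 44235) = (√(-96) - 29128)/18427 = (4*I*√6 - 29128)*(1/18427) = (-29128 + 4*I*√6)*(1/18427) = -29128/18427 + 4*I*√6/18427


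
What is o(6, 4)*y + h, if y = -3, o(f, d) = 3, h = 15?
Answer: 6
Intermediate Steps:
o(6, 4)*y + h = 3*(-3) + 15 = -9 + 15 = 6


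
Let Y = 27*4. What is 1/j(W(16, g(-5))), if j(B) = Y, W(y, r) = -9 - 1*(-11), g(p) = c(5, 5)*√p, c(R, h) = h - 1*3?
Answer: 1/108 ≈ 0.0092593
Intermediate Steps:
c(R, h) = -3 + h (c(R, h) = h - 3 = -3 + h)
g(p) = 2*√p (g(p) = (-3 + 5)*√p = 2*√p)
Y = 108
W(y, r) = 2 (W(y, r) = -9 + 11 = 2)
j(B) = 108
1/j(W(16, g(-5))) = 1/108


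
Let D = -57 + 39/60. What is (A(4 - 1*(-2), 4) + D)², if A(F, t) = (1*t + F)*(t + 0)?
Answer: 106929/400 ≈ 267.32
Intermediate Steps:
A(F, t) = t*(F + t) (A(F, t) = (t + F)*t = (F + t)*t = t*(F + t))
D = -1127/20 (D = -57 + 39*(1/60) = -57 + 13/20 = -1127/20 ≈ -56.350)
(A(4 - 1*(-2), 4) + D)² = (4*((4 - 1*(-2)) + 4) - 1127/20)² = (4*((4 + 2) + 4) - 1127/20)² = (4*(6 + 4) - 1127/20)² = (4*10 - 1127/20)² = (40 - 1127/20)² = (-327/20)² = 106929/400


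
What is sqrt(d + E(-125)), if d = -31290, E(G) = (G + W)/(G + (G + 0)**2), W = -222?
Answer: I*sqrt(75174278785)/1550 ≈ 176.89*I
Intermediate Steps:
E(G) = (-222 + G)/(G + G**2) (E(G) = (G - 222)/(G + (G + 0)**2) = (-222 + G)/(G + G**2))
sqrt(d + E(-125)) = sqrt(-31290 + (-222 - 125)/((-125)*(1 - 125))) = sqrt(-31290 - 1/125*(-347)/(-124)) = sqrt(-31290 - 1/125*(-1/124)*(-347)) = sqrt(-31290 - 347/15500) = sqrt(-484995347/15500) = I*sqrt(75174278785)/1550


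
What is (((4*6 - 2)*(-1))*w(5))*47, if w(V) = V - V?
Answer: 0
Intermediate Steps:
w(V) = 0
(((4*6 - 2)*(-1))*w(5))*47 = (((4*6 - 2)*(-1))*0)*47 = (((24 - 2)*(-1))*0)*47 = ((22*(-1))*0)*47 = -22*0*47 = 0*47 = 0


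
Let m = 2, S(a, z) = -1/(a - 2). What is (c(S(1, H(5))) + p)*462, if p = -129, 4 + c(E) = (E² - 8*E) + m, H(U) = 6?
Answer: -63756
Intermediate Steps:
S(a, z) = -1/(-2 + a)
c(E) = -2 + E² - 8*E (c(E) = -4 + ((E² - 8*E) + 2) = -4 + (2 + E² - 8*E) = -2 + E² - 8*E)
(c(S(1, H(5))) + p)*462 = ((-2 + (-1/(-2 + 1))² - (-8)/(-2 + 1)) - 129)*462 = ((-2 + (-1/(-1))² - (-8)/(-1)) - 129)*462 = ((-2 + (-1*(-1))² - (-8)*(-1)) - 129)*462 = ((-2 + 1² - 8*1) - 129)*462 = ((-2 + 1 - 8) - 129)*462 = (-9 - 129)*462 = -138*462 = -63756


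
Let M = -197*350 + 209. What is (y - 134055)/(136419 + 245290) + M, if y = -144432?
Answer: -26239336856/381709 ≈ -68742.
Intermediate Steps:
M = -68741 (M = -68950 + 209 = -68741)
(y - 134055)/(136419 + 245290) + M = (-144432 - 134055)/(136419 + 245290) - 68741 = -278487/381709 - 68741 = -26239336856/381709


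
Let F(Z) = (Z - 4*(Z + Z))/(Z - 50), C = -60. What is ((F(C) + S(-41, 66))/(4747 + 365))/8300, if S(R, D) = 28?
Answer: 133/233362800 ≈ 5.6993e-7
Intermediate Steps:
F(Z) = -7*Z/(-50 + Z) (F(Z) = (Z - 8*Z)/(-50 + Z) = (-7*Z)/(-50 + Z) = -7*Z/(-50 + Z))
((F(C) + S(-41, 66))/(4747 + 365))/8300 = ((-7*(-60)/(-50 - 60) + 28)/(4747 + 365))/8300 = ((-7*(-60)/(-110) + 28)/5112)*(1/8300) = ((-7*(-60)*(-1/110) + 28)*(1/5112))*(1/8300) = ((-42/11 + 28)*(1/5112))*(1/8300) = ((266/11)*(1/5112))*(1/8300) = (133/28116)*(1/8300) = 133/233362800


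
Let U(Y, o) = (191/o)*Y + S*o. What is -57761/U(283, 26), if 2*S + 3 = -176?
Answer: 1501786/6449 ≈ 232.87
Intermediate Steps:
S = -179/2 (S = -3/2 + (½)*(-176) = -3/2 - 88 = -179/2 ≈ -89.500)
U(Y, o) = -179*o/2 + 191*Y/o (U(Y, o) = (191/o)*Y - 179*o/2 = 191*Y/o - 179*o/2 = -179*o/2 + 191*Y/o)
-57761/U(283, 26) = -57761/(-179/2*26 + 191*283/26) = -57761/(-2327 + 191*283*(1/26)) = -57761/(-2327 + 54053/26) = -57761/(-6449/26) = -57761*(-26/6449) = 1501786/6449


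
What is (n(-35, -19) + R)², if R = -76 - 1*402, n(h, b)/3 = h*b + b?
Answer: 2131600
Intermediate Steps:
n(h, b) = 3*b + 3*b*h (n(h, b) = 3*(h*b + b) = 3*(b*h + b) = 3*(b + b*h) = 3*b + 3*b*h)
R = -478 (R = -76 - 402 = -478)
(n(-35, -19) + R)² = (3*(-19)*(1 - 35) - 478)² = (3*(-19)*(-34) - 478)² = (1938 - 478)² = 1460² = 2131600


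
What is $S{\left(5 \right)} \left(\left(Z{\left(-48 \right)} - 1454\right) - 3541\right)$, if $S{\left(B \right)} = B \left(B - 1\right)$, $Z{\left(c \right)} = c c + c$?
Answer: $-54780$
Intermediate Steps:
$Z{\left(c \right)} = c + c^{2}$ ($Z{\left(c \right)} = c^{2} + c = c + c^{2}$)
$S{\left(B \right)} = B \left(-1 + B\right)$
$S{\left(5 \right)} \left(\left(Z{\left(-48 \right)} - 1454\right) - 3541\right) = 5 \left(-1 + 5\right) \left(\left(- 48 \left(1 - 48\right) - 1454\right) - 3541\right) = 5 \cdot 4 \left(\left(\left(-48\right) \left(-47\right) - 1454\right) - 3541\right) = 20 \left(\left(2256 - 1454\right) - 3541\right) = 20 \left(802 - 3541\right) = 20 \left(-2739\right) = -54780$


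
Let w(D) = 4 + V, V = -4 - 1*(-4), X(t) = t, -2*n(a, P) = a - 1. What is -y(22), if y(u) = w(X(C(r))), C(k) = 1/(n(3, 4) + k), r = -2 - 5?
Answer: -4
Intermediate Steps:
n(a, P) = ½ - a/2 (n(a, P) = -(a - 1)/2 = -(-1 + a)/2 = ½ - a/2)
r = -7
C(k) = 1/(-1 + k) (C(k) = 1/((½ - ½*3) + k) = 1/((½ - 3/2) + k) = 1/(-1 + k))
V = 0 (V = -4 + 4 = 0)
w(D) = 4 (w(D) = 4 + 0 = 4)
y(u) = 4
-y(22) = -1*4 = -4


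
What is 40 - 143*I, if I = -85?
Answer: 12195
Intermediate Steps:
40 - 143*I = 40 - 143*(-85) = 40 + 12155 = 12195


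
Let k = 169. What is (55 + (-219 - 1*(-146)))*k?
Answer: -3042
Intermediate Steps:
(55 + (-219 - 1*(-146)))*k = (55 + (-219 - 1*(-146)))*169 = (55 + (-219 + 146))*169 = (55 - 73)*169 = -18*169 = -3042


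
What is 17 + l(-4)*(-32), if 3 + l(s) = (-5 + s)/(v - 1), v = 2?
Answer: 401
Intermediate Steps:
l(s) = -8 + s (l(s) = -3 + (-5 + s)/(2 - 1) = -3 + (-5 + s)/1 = -3 + (-5 + s)*1 = -3 + (-5 + s) = -8 + s)
17 + l(-4)*(-32) = 17 + (-8 - 4)*(-32) = 17 - 12*(-32) = 17 + 384 = 401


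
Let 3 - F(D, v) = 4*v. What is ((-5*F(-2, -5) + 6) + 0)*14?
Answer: -1526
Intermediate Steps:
F(D, v) = 3 - 4*v
((-5*F(-2, -5) + 6) + 0)*14 = ((-5*(3 - 4*(-5)) + 6) + 0)*14 = ((-5*(3 + 20) + 6) + 0)*14 = ((-5*23 + 6) + 0)*14 = ((-115 + 6) + 0)*14 = (-109 + 0)*14 = -109*14 = -1526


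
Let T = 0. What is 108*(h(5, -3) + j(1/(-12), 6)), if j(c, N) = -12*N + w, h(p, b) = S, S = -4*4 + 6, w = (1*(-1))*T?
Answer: -8856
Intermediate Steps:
w = 0 (w = (1*(-1))*0 = -1*0 = 0)
S = -10 (S = -16 + 6 = -10)
h(p, b) = -10
j(c, N) = -12*N (j(c, N) = -12*N + 0 = -12*N)
108*(h(5, -3) + j(1/(-12), 6)) = 108*(-10 - 12*6) = 108*(-10 - 72) = 108*(-82) = -8856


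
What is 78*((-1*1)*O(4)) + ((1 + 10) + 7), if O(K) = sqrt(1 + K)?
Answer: 18 - 78*sqrt(5) ≈ -156.41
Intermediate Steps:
78*((-1*1)*O(4)) + ((1 + 10) + 7) = 78*((-1*1)*sqrt(1 + 4)) + ((1 + 10) + 7) = 78*(-sqrt(5)) + (11 + 7) = -78*sqrt(5) + 18 = 18 - 78*sqrt(5)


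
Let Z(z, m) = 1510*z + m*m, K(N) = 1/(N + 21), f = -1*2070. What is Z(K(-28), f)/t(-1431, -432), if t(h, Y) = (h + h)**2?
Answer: 14996395/28668654 ≈ 0.52309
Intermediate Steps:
f = -2070
K(N) = 1/(21 + N)
t(h, Y) = 4*h**2 (t(h, Y) = (2*h)**2 = 4*h**2)
Z(z, m) = m**2 + 1510*z (Z(z, m) = 1510*z + m**2 = m**2 + 1510*z)
Z(K(-28), f)/t(-1431, -432) = ((-2070)**2 + 1510/(21 - 28))/((4*(-1431)**2)) = (4284900 + 1510/(-7))/((4*2047761)) = (4284900 + 1510*(-1/7))/8191044 = (4284900 - 1510/7)*(1/8191044) = (29992790/7)*(1/8191044) = 14996395/28668654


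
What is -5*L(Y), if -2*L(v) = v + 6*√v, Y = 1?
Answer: 35/2 ≈ 17.500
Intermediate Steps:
L(v) = -3*√v - v/2 (L(v) = -(v + 6*√v)/2 = -3*√v - v/2)
-5*L(Y) = -5*(-3*√1 - ½*1) = -5*(-3*1 - ½) = -5*(-3 - ½) = -5*(-7/2) = 35/2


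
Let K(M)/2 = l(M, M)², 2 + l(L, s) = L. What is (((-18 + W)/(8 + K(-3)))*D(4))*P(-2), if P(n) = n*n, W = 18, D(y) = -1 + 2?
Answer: 0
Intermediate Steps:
D(y) = 1
l(L, s) = -2 + L
P(n) = n²
K(M) = 2*(-2 + M)²
(((-18 + W)/(8 + K(-3)))*D(4))*P(-2) = (((-18 + 18)/(8 + 2*(-2 - 3)²))*1)*(-2)² = ((0/(8 + 2*(-5)²))*1)*4 = ((0/(8 + 2*25))*1)*4 = ((0/(8 + 50))*1)*4 = ((0/58)*1)*4 = ((0*(1/58))*1)*4 = (0*1)*4 = 0*4 = 0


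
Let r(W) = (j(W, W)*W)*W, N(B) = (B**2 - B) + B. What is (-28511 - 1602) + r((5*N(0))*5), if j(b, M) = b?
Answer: -30113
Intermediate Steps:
N(B) = B**2
r(W) = W**3 (r(W) = (W*W)*W = W**2*W = W**3)
(-28511 - 1602) + r((5*N(0))*5) = (-28511 - 1602) + ((5*0**2)*5)**3 = -30113 + ((5*0)*5)**3 = -30113 + (0*5)**3 = -30113 + 0**3 = -30113 + 0 = -30113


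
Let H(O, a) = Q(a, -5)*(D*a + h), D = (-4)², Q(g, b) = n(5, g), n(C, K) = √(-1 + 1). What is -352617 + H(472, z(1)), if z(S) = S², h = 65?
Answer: -352617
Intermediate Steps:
n(C, K) = 0 (n(C, K) = √0 = 0)
Q(g, b) = 0
D = 16
H(O, a) = 0 (H(O, a) = 0*(16*a + 65) = 0*(65 + 16*a) = 0)
-352617 + H(472, z(1)) = -352617 + 0 = -352617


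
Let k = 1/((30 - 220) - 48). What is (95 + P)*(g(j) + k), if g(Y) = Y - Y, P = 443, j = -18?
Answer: -269/119 ≈ -2.2605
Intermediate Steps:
g(Y) = 0
k = -1/238 (k = 1/(-190 - 48) = 1/(-238) = -1/238 ≈ -0.0042017)
(95 + P)*(g(j) + k) = (95 + 443)*(0 - 1/238) = 538*(-1/238) = -269/119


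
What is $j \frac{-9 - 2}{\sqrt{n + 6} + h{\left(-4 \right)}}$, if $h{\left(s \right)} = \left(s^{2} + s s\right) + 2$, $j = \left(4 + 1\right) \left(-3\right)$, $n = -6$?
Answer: $\frac{165}{34} \approx 4.8529$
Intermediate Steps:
$j = -15$ ($j = 5 \left(-3\right) = -15$)
$h{\left(s \right)} = 2 + 2 s^{2}$ ($h{\left(s \right)} = \left(s^{2} + s^{2}\right) + 2 = 2 s^{2} + 2 = 2 + 2 s^{2}$)
$j \frac{-9 - 2}{\sqrt{n + 6} + h{\left(-4 \right)}} = - 15 \frac{-9 - 2}{\sqrt{-6 + 6} + \left(2 + 2 \left(-4\right)^{2}\right)} = - 15 \left(- \frac{11}{\sqrt{0} + \left(2 + 2 \cdot 16\right)}\right) = - 15 \left(- \frac{11}{0 + \left(2 + 32\right)}\right) = - 15 \left(- \frac{11}{0 + 34}\right) = - 15 \left(- \frac{11}{34}\right) = - 15 \left(\left(-11\right) \frac{1}{34}\right) = \left(-15\right) \left(- \frac{11}{34}\right) = \frac{165}{34}$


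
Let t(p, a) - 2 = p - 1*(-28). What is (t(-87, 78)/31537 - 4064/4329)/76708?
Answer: -128413121/10472457908484 ≈ -1.2262e-5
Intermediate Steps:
t(p, a) = 30 + p (t(p, a) = 2 + (p - 1*(-28)) = 2 + (p + 28) = 2 + (28 + p) = 30 + p)
(t(-87, 78)/31537 - 4064/4329)/76708 = ((30 - 87)/31537 - 4064/4329)/76708 = (-57*1/31537 - 4064*1/4329)*(1/76708) = (-57/31537 - 4064/4329)*(1/76708) = -128413121/136523673*1/76708 = -128413121/10472457908484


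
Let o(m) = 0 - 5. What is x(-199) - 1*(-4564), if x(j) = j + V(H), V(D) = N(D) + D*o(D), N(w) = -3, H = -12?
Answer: 4422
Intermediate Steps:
o(m) = -5
V(D) = -3 - 5*D (V(D) = -3 + D*(-5) = -3 - 5*D)
x(j) = 57 + j (x(j) = j + (-3 - 5*(-12)) = j + (-3 + 60) = j + 57 = 57 + j)
x(-199) - 1*(-4564) = (57 - 199) - 1*(-4564) = -142 + 4564 = 4422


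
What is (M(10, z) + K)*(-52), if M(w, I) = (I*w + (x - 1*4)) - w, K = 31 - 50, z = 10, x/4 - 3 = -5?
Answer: -3068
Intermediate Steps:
x = -8 (x = 12 + 4*(-5) = 12 - 20 = -8)
K = -19
M(w, I) = -12 - w + I*w (M(w, I) = (I*w + (-8 - 1*4)) - w = (I*w + (-8 - 4)) - w = (I*w - 12) - w = (-12 + I*w) - w = -12 - w + I*w)
(M(10, z) + K)*(-52) = ((-12 - 1*10 + 10*10) - 19)*(-52) = ((-12 - 10 + 100) - 19)*(-52) = (78 - 19)*(-52) = 59*(-52) = -3068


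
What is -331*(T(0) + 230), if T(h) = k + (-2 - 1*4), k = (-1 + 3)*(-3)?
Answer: -72158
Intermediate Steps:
k = -6 (k = 2*(-3) = -6)
T(h) = -12 (T(h) = -6 + (-2 - 1*4) = -6 + (-2 - 4) = -6 - 6 = -12)
-331*(T(0) + 230) = -331*(-12 + 230) = -331*218 = -72158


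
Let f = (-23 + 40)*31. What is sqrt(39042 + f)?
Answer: sqrt(39569) ≈ 198.92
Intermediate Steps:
f = 527 (f = 17*31 = 527)
sqrt(39042 + f) = sqrt(39042 + 527) = sqrt(39569)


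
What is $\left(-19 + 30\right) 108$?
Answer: $1188$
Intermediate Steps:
$\left(-19 + 30\right) 108 = 11 \cdot 108 = 1188$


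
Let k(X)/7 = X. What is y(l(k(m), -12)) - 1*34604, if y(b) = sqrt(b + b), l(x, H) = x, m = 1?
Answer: -34604 + sqrt(14) ≈ -34600.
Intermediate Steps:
k(X) = 7*X
y(b) = sqrt(2)*sqrt(b) (y(b) = sqrt(2*b) = sqrt(2)*sqrt(b))
y(l(k(m), -12)) - 1*34604 = sqrt(2)*sqrt(7*1) - 1*34604 = sqrt(2)*sqrt(7) - 34604 = sqrt(14) - 34604 = -34604 + sqrt(14)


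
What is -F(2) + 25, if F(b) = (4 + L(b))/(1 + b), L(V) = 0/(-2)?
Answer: 71/3 ≈ 23.667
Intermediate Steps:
L(V) = 0 (L(V) = 0*(-½) = 0)
F(b) = 4/(1 + b) (F(b) = (4 + 0)/(1 + b) = 4/(1 + b))
-F(2) + 25 = -4/(1 + 2) + 25 = -4/3 + 25 = 71/3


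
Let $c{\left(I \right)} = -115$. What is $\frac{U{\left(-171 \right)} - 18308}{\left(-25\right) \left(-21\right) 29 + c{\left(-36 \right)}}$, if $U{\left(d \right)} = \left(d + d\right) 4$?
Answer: $- \frac{9838}{7555} \approx -1.3022$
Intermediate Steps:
$U{\left(d \right)} = 8 d$ ($U{\left(d \right)} = 2 d 4 = 8 d$)
$\frac{U{\left(-171 \right)} - 18308}{\left(-25\right) \left(-21\right) 29 + c{\left(-36 \right)}} = \frac{8 \left(-171\right) - 18308}{\left(-25\right) \left(-21\right) 29 - 115} = \frac{-1368 - 18308}{525 \cdot 29 - 115} = - \frac{19676}{15225 - 115} = - \frac{19676}{15110} = \left(-19676\right) \frac{1}{15110} = - \frac{9838}{7555}$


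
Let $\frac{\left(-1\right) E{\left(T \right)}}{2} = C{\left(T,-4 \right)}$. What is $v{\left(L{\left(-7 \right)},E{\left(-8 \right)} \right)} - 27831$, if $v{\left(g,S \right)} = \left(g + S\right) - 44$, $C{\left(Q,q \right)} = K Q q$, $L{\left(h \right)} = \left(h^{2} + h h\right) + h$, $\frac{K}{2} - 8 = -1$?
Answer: $-28680$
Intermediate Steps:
$K = 14$ ($K = 16 + 2 \left(-1\right) = 16 - 2 = 14$)
$L{\left(h \right)} = h + 2 h^{2}$ ($L{\left(h \right)} = \left(h^{2} + h^{2}\right) + h = 2 h^{2} + h = h + 2 h^{2}$)
$C{\left(Q,q \right)} = 14 Q q$
$E{\left(T \right)} = 112 T$ ($E{\left(T \right)} = - 2 \cdot 14 T \left(-4\right) = - 2 \left(- 56 T\right) = 112 T$)
$v{\left(g,S \right)} = -44 + S + g$ ($v{\left(g,S \right)} = \left(S + g\right) - 44 = -44 + S + g$)
$v{\left(L{\left(-7 \right)},E{\left(-8 \right)} \right)} - 27831 = \left(-44 + 112 \left(-8\right) - 7 \left(1 + 2 \left(-7\right)\right)\right) - 27831 = \left(-44 - 896 - 7 \left(1 - 14\right)\right) - 27831 = \left(-44 - 896 - -91\right) - 27831 = \left(-44 - 896 + 91\right) - 27831 = -849 - 27831 = -28680$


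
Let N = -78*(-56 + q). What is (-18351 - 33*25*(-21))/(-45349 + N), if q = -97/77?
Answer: 79002/3147971 ≈ 0.025096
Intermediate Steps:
q = -97/77 (q = -97*1/77 = -97/77 ≈ -1.2597)
N = 343902/77 (N = -78*(-56 - 97/77) = -78*(-4409/77) = 343902/77 ≈ 4466.3)
(-18351 - 33*25*(-21))/(-45349 + N) = (-18351 - 33*25*(-21))/(-45349 + 343902/77) = (-18351 - 825*(-21))/(-3147971/77) = (-18351 + 17325)*(-77/3147971) = -1026*(-77/3147971) = 79002/3147971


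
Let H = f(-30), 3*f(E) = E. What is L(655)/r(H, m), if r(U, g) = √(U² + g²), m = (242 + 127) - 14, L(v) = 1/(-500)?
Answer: -√5045/12612500 ≈ -5.6316e-6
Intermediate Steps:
L(v) = -1/500
m = 355 (m = 369 - 14 = 355)
f(E) = E/3
H = -10 (H = (⅓)*(-30) = -10)
L(655)/r(H, m) = -1/(500*√((-10)² + 355²)) = -1/(500*√(100 + 126025)) = -√5045/25225/500 = -√5045/12612500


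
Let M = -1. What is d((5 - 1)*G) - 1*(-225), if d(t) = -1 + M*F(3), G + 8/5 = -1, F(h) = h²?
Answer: 215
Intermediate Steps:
G = -13/5 (G = -8/5 - 1 = -13/5 ≈ -2.6000)
d(t) = -10 (d(t) = -1 - 1*3² = -1 - 1*9 = -1 - 9 = -10)
d((5 - 1)*G) - 1*(-225) = -10 - 1*(-225) = -10 + 225 = 215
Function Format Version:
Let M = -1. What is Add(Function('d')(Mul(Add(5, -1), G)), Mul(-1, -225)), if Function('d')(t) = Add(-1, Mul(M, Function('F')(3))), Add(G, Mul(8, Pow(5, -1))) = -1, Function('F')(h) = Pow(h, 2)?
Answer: 215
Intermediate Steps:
G = Rational(-13, 5) (G = Add(Rational(-8, 5), -1) = Rational(-13, 5) ≈ -2.6000)
Function('d')(t) = -10 (Function('d')(t) = Add(-1, Mul(-1, Pow(3, 2))) = Add(-1, Mul(-1, 9)) = Add(-1, -9) = -10)
Add(Function('d')(Mul(Add(5, -1), G)), Mul(-1, -225)) = Add(-10, Mul(-1, -225)) = Add(-10, 225) = 215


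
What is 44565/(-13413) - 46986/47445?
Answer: -304956627/70708865 ≈ -4.3129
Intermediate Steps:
44565/(-13413) - 46986/47445 = 44565*(-1/13413) - 46986*1/47445 = -14855/4471 - 15662/15815 = -304956627/70708865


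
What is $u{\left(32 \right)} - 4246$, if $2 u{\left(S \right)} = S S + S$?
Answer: $-3718$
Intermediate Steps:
$u{\left(S \right)} = \frac{S}{2} + \frac{S^{2}}{2}$ ($u{\left(S \right)} = \frac{S S + S}{2} = \frac{S^{2} + S}{2} = \frac{S + S^{2}}{2} = \frac{S}{2} + \frac{S^{2}}{2}$)
$u{\left(32 \right)} - 4246 = \frac{1}{2} \cdot 32 \left(1 + 32\right) - 4246 = \frac{1}{2} \cdot 32 \cdot 33 - 4246 = 528 - 4246 = -3718$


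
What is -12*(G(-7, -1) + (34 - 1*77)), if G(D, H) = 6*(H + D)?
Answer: 1092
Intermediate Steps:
G(D, H) = 6*D + 6*H (G(D, H) = 6*(D + H) = 6*D + 6*H)
-12*(G(-7, -1) + (34 - 1*77)) = -12*((6*(-7) + 6*(-1)) + (34 - 1*77)) = -12*((-42 - 6) + (34 - 77)) = -12*(-48 - 43) = -12*(-91) = 1092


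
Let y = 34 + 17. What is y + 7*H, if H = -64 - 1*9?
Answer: -460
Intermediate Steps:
y = 51
H = -73 (H = -64 - 9 = -73)
y + 7*H = 51 + 7*(-73) = 51 - 511 = -460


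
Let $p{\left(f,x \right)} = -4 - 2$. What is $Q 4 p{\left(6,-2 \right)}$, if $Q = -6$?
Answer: $144$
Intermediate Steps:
$p{\left(f,x \right)} = -6$ ($p{\left(f,x \right)} = -4 - 2 = -6$)
$Q 4 p{\left(6,-2 \right)} = \left(-6\right) 4 \left(-6\right) = \left(-24\right) \left(-6\right) = 144$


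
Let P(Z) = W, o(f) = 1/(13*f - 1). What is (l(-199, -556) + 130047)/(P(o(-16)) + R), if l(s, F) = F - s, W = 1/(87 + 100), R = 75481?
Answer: 12126015/7057474 ≈ 1.7182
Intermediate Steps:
o(f) = 1/(-1 + 13*f)
W = 1/187 ≈ 0.0053476
P(Z) = 1/187
(l(-199, -556) + 130047)/(P(o(-16)) + R) = ((-556 - 1*(-199)) + 130047)/(1/187 + 75481) = ((-556 + 199) + 130047)/(14114948/187) = (-357 + 130047)*(187/14114948) = 129690*(187/14114948) = 12126015/7057474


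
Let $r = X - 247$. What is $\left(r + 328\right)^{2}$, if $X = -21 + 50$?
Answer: $12100$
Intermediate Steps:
$X = 29$
$r = -218$ ($r = 29 - 247 = -218$)
$\left(r + 328\right)^{2} = \left(-218 + 328\right)^{2} = 110^{2} = 12100$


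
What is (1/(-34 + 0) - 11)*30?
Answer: -5625/17 ≈ -330.88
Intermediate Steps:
(1/(-34 + 0) - 11)*30 = (1/(-34) - 11)*30 = (-1/34 - 11)*30 = -375/34*30 = -5625/17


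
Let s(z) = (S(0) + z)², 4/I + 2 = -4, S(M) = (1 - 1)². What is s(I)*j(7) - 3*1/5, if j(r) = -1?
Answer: -47/45 ≈ -1.0444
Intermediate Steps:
S(M) = 0 (S(M) = 0² = 0)
I = -⅔ (I = 4/(-2 - 4) = 4/(-6) = 4*(-⅙) = -⅔ ≈ -0.66667)
s(z) = z² (s(z) = (0 + z)² = z²)
s(I)*j(7) - 3*1/5 = (-⅔)²*(-1) - 3*1/5 = (4/9)*(-1) - 3*⅕ = -4/9 - ⅗ = -47/45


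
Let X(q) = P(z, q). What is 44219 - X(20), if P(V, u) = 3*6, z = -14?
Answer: 44201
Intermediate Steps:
P(V, u) = 18
X(q) = 18
44219 - X(20) = 44219 - 1*18 = 44219 - 18 = 44201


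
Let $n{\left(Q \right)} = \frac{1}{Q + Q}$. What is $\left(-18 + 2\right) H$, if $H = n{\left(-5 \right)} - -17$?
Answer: $- \frac{1352}{5} \approx -270.4$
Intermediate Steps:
$n{\left(Q \right)} = \frac{1}{2 Q}$
$H = \frac{169}{10}$ ($H = \frac{1}{2 \left(-5\right)} - -17 = \frac{1}{2} \left(- \frac{1}{5}\right) + 17 = - \frac{1}{10} + 17 = \frac{169}{10} \approx 16.9$)
$\left(-18 + 2\right) H = \left(-18 + 2\right) \frac{169}{10} = \left(-16\right) \frac{169}{10} = - \frac{1352}{5}$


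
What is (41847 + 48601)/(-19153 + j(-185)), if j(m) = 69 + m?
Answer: -90448/19269 ≈ -4.6940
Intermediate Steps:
(41847 + 48601)/(-19153 + j(-185)) = (41847 + 48601)/(-19153 + (69 - 185)) = 90448/(-19153 - 116) = 90448/(-19269) = 90448*(-1/19269) = -90448/19269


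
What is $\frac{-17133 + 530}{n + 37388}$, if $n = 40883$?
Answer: $- \frac{16603}{78271} \approx -0.21212$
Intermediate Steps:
$\frac{-17133 + 530}{n + 37388} = \frac{-17133 + 530}{40883 + 37388} = - \frac{16603}{78271}$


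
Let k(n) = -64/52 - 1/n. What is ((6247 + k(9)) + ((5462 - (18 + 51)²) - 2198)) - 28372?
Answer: -2763931/117 ≈ -23623.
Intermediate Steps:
k(n) = -16/13 - 1/n (k(n) = -64*1/52 - 1/n = -16/13 - 1/n)
((6247 + k(9)) + ((5462 - (18 + 51)²) - 2198)) - 28372 = ((6247 + (-16/13 - 1/9)) + ((5462 - (18 + 51)²) - 2198)) - 28372 = ((6247 + (-16/13 - 1*⅑)) + ((5462 - 1*69²) - 2198)) - 28372 = ((6247 + (-16/13 - ⅑)) + ((5462 - 1*4761) - 2198)) - 28372 = ((6247 - 157/117) + ((5462 - 4761) - 2198)) - 28372 = (730742/117 + (701 - 2198)) - 28372 = (730742/117 - 1497) - 28372 = 555593/117 - 28372 = -2763931/117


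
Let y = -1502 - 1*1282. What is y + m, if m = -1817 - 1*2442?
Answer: -7043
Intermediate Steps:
m = -4259 (m = -1817 - 2442 = -4259)
y = -2784 (y = -1502 - 1282 = -2784)
y + m = -2784 - 4259 = -7043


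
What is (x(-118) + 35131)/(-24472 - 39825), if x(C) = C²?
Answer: -49055/64297 ≈ -0.76294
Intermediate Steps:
(x(-118) + 35131)/(-24472 - 39825) = ((-118)² + 35131)/(-24472 - 39825) = (13924 + 35131)/(-64297) = 49055*(-1/64297) = -49055/64297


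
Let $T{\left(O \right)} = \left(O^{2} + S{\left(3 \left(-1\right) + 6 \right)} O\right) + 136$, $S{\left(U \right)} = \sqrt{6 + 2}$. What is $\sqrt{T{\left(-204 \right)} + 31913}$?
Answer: $\sqrt{73665 - 408 \sqrt{2}} \approx 270.35$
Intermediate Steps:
$S{\left(U \right)} = 2 \sqrt{2}$ ($S{\left(U \right)} = \sqrt{8} = 2 \sqrt{2}$)
$T{\left(O \right)} = 136 + O^{2} + 2 O \sqrt{2}$ ($T{\left(O \right)} = \left(O^{2} + 2 \sqrt{2} O\right) + 136 = \left(O^{2} + 2 O \sqrt{2}\right) + 136 = 136 + O^{2} + 2 O \sqrt{2}$)
$\sqrt{T{\left(-204 \right)} + 31913} = \sqrt{\left(136 + \left(-204\right)^{2} + 2 \left(-204\right) \sqrt{2}\right) + 31913} = \sqrt{\left(136 + 41616 - 408 \sqrt{2}\right) + 31913} = \sqrt{\left(41752 - 408 \sqrt{2}\right) + 31913} = \sqrt{73665 - 408 \sqrt{2}}$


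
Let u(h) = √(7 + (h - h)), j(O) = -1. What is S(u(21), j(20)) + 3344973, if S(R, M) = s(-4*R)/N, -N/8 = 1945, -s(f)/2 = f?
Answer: 3344973 - √7/1945 ≈ 3.3450e+6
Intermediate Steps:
s(f) = -2*f
N = -15560 (N = -8*1945 = -15560)
u(h) = √7 (u(h) = √(7 + 0) = √7)
S(R, M) = -R/1945 (S(R, M) = -(-8)*R/(-15560) = (8*R)*(-1/15560) = -R/1945)
S(u(21), j(20)) + 3344973 = -√7/1945 + 3344973 = 3344973 - √7/1945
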